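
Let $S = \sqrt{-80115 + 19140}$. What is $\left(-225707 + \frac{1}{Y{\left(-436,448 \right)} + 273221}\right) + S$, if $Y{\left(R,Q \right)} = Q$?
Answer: $- \frac{61769008982}{273669} + 15 i \sqrt{271} \approx -2.2571 \cdot 10^{5} + 246.93 i$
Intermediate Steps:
$S = 15 i \sqrt{271}$ ($S = \sqrt{-60975} = 15 i \sqrt{271} \approx 246.93 i$)
$\left(-225707 + \frac{1}{Y{\left(-436,448 \right)} + 273221}\right) + S = \left(-225707 + \frac{1}{448 + 273221}\right) + 15 i \sqrt{271} = \left(-225707 + \frac{1}{273669}\right) + 15 i \sqrt{271} = - \frac{61769008982}{273669} + 15 i \sqrt{271}$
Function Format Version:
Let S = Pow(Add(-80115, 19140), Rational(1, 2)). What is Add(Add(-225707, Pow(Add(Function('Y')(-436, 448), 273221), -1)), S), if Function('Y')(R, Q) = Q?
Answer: Add(Rational(-61769008982, 273669), Mul(15, I, Pow(271, Rational(1, 2)))) ≈ Add(-2.2571e+5, Mul(246.93, I))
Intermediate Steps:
S = Mul(15, I, Pow(271, Rational(1, 2))) (S = Pow(-60975, Rational(1, 2)) = Mul(15, I, Pow(271, Rational(1, 2))) ≈ Mul(246.93, I))
Add(Add(-225707, Pow(Add(Function('Y')(-436, 448), 273221), -1)), S) = Add(Add(-225707, Pow(Add(448, 273221), -1)), Mul(15, I, Pow(271, Rational(1, 2)))) = Add(Add(-225707, Pow(273669, -1)), Mul(15, I, Pow(271, Rational(1, 2)))) = Add(Add(-225707, Rational(1, 273669)), Mul(15, I, Pow(271, Rational(1, 2)))) = Add(Rational(-61769008982, 273669), Mul(15, I, Pow(271, Rational(1, 2))))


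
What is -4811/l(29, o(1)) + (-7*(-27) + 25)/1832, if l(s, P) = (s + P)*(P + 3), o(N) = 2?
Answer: -4390291/141980 ≈ -30.922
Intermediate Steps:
l(s, P) = (3 + P)*(P + s) (l(s, P) = (P + s)*(3 + P) = (3 + P)*(P + s))
-4811/l(29, o(1)) + (-7*(-27) + 25)/1832 = -4811/(2**2 + 3*2 + 3*29 + 2*29) + (-7*(-27) + 25)/1832 = -4811/(4 + 6 + 87 + 58) + (189 + 25)*(1/1832) = -4811/155 + 214*(1/1832) = -4811*1/155 + 107/916 = -4811/155 + 107/916 = -4390291/141980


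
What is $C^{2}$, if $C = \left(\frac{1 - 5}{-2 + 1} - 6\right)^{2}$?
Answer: $16$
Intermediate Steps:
$C = 4$ ($C = \left(- \frac{4}{-1} - 6\right)^{2} = \left(\left(-4\right) \left(-1\right) - 6\right)^{2} = \left(4 - 6\right)^{2} = \left(-2\right)^{2} = 4$)
$C^{2} = 4^{2} = 16$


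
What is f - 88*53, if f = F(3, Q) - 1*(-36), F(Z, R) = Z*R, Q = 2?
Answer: -4622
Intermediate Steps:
F(Z, R) = R*Z
f = 42 (f = 2*3 - 1*(-36) = 6 + 36 = 42)
f - 88*53 = 42 - 88*53 = 42 - 4664 = -4622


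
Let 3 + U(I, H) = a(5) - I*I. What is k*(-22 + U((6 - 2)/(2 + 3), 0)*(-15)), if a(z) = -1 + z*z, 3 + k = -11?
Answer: 22918/5 ≈ 4583.6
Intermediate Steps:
k = -14 (k = -3 - 11 = -14)
a(z) = -1 + z**2
U(I, H) = 21 - I**2 (U(I, H) = -3 + ((-1 + 5**2) - I*I) = -3 + ((-1 + 25) - I**2) = -3 + (24 - I**2) = 21 - I**2)
k*(-22 + U((6 - 2)/(2 + 3), 0)*(-15)) = -14*(-22 + (21 - ((6 - 2)/(2 + 3))**2)*(-15)) = -14*(-22 + (21 - (4/5)**2)*(-15)) = -14*(-22 + (21 - 1*16/25)*(-15)) = -14*(-22 + (21 - 16/25)*(-15)) = -14*(-22 + (509/25)*(-15)) = -14*(-22 - 1527/5) = -14*(-1637/5) = 22918/5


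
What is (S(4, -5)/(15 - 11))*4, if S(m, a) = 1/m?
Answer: ¼ ≈ 0.25000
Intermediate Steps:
(S(4, -5)/(15 - 11))*4 = (1/((15 - 11)*4))*4 = ((¼)/4)*4 = ((¼)*(¼))*4 = (1/16)*4 = ¼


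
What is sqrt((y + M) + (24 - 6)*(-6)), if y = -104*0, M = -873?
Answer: 3*I*sqrt(109) ≈ 31.321*I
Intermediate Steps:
y = 0
sqrt((y + M) + (24 - 6)*(-6)) = sqrt((0 - 873) + (24 - 6)*(-6)) = sqrt(-873 + 18*(-6)) = sqrt(-873 - 108) = sqrt(-981) = 3*I*sqrt(109)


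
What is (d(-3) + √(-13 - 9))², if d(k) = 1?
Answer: (1 + I*√22)² ≈ -21.0 + 9.3808*I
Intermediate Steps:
(d(-3) + √(-13 - 9))² = (1 + √(-13 - 9))² = (1 + √(-22))² = (1 + I*√22)²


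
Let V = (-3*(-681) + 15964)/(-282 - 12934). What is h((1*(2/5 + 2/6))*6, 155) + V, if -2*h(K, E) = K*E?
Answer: -4524663/13216 ≈ -342.36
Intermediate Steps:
h(K, E) = -E*K/2 (h(K, E) = -K*E/2 = -E*K/2)
V = -18007/13216 (V = (2043 + 15964)/(-13216) = 18007*(-1/13216) = -18007/13216 ≈ -1.3625)
h((1*(2/5 + 2/6))*6, 155) + V = -1/2*155*(1*(2/5 + 2/6))*6 - 18007/13216 = -1/2*155*(1*(2*(1/5) + 2*(1/6)))*6 - 18007/13216 = -1/2*155*(1*(2/5 + 1/3))*6 - 18007/13216 = -1/2*155*(1*(11/15))*6 - 18007/13216 = -1/2*155*(11/15)*6 - 18007/13216 = -1/2*155*22/5 - 18007/13216 = -341 - 18007/13216 = -4524663/13216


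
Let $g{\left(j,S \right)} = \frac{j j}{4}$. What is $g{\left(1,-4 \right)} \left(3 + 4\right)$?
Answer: $\frac{7}{4} \approx 1.75$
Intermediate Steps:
$g{\left(j,S \right)} = \frac{j^{2}}{4}$ ($g{\left(j,S \right)} = j^{2} \cdot \frac{1}{4} = \frac{j^{2}}{4}$)
$g{\left(1,-4 \right)} \left(3 + 4\right) = \frac{1^{2}}{4} \left(3 + 4\right) = \frac{1}{4} \cdot 1 \cdot 7 = \frac{1}{4} \cdot 7 = \frac{7}{4}$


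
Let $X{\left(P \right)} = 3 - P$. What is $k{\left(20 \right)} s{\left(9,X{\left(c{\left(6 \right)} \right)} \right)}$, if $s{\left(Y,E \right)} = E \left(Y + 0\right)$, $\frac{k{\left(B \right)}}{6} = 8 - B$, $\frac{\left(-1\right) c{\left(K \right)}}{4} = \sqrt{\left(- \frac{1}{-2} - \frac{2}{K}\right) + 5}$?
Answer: $-1944 - 432 \sqrt{186} \approx -7835.7$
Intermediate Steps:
$c{\left(K \right)} = - 4 \sqrt{\frac{11}{2} - \frac{2}{K}}$ ($c{\left(K \right)} = - 4 \sqrt{\left(- \frac{1}{-2} - \frac{2}{K}\right) + 5} = - 4 \sqrt{\left(\left(-1\right) \left(- \frac{1}{2}\right) - \frac{2}{K}\right) + 5} = - 4 \sqrt{\left(\frac{1}{2} - \frac{2}{K}\right) + 5} = - 4 \sqrt{\frac{11}{2} - \frac{2}{K}}$)
$k{\left(B \right)} = 48 - 6 B$ ($k{\left(B \right)} = 6 \left(8 - B\right) = 48 - 6 B$)
$s{\left(Y,E \right)} = E Y$
$k{\left(20 \right)} s{\left(9,X{\left(c{\left(6 \right)} \right)} \right)} = \left(48 - 120\right) \left(3 - - 2 \sqrt{22 - \frac{8}{6}}\right) 9 = \left(48 - 120\right) \left(3 - - 2 \sqrt{22 - \frac{4}{3}}\right) 9 = - 72 \left(3 - - 2 \sqrt{22 - \frac{4}{3}}\right) 9 = - 72 \left(3 - - 2 \sqrt{\frac{62}{3}}\right) 9 = - 72 \left(3 - - 2 \frac{\sqrt{186}}{3}\right) 9 = - 72 \left(3 - - \frac{2 \sqrt{186}}{3}\right) 9 = - 72 \left(3 + \frac{2 \sqrt{186}}{3}\right) 9 = - 72 \left(27 + 6 \sqrt{186}\right) = -1944 - 432 \sqrt{186}$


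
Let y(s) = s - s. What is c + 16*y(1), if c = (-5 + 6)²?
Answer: 1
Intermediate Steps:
c = 1 (c = 1² = 1)
y(s) = 0
c + 16*y(1) = 1 + 16*0 = 1 + 0 = 1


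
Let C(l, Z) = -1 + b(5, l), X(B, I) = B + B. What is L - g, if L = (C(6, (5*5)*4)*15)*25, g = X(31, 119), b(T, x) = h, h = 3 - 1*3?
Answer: -437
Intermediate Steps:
h = 0 (h = 3 - 3 = 0)
b(T, x) = 0
X(B, I) = 2*B
g = 62 (g = 2*31 = 62)
C(l, Z) = -1 (C(l, Z) = -1 + 0 = -1)
L = -375 (L = -1*15*25 = -15*25 = -375)
L - g = -375 - 1*62 = -375 - 62 = -437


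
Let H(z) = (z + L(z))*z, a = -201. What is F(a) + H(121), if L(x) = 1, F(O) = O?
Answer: 14561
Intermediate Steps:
H(z) = z*(1 + z) (H(z) = (z + 1)*z = (1 + z)*z = z*(1 + z))
F(a) + H(121) = -201 + 121*(1 + 121) = -201 + 121*122 = -201 + 14762 = 14561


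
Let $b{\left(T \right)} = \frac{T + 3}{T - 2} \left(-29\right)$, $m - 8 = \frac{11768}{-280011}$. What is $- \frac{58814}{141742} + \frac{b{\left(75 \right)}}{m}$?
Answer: $- \frac{24836089513871}{5764199235280} \approx -4.3087$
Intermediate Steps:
$m = \frac{2228320}{280011}$ ($m = 8 + \frac{11768}{-280011} = 8 + 11768 \left(- \frac{1}{280011}\right) = 8 - \frac{11768}{280011} = \frac{2228320}{280011} \approx 7.958$)
$b{\left(T \right)} = - \frac{29 \left(3 + T\right)}{-2 + T}$ ($b{\left(T \right)} = \frac{3 + T}{-2 + T} \left(-29\right) = - \frac{29 \left(3 + T\right)}{-2 + T}$)
$- \frac{58814}{141742} + \frac{b{\left(75 \right)}}{m} = - \frac{58814}{141742} + \frac{29 \frac{1}{-2 + 75} \left(-3 - 75\right)}{\frac{2228320}{280011}} = \left(-58814\right) \frac{1}{141742} + \frac{29 \left(-3 - 75\right)}{73} \cdot \frac{280011}{2228320} = - \frac{29407}{70871} + 29 \cdot \frac{1}{73} \left(-78\right) \frac{280011}{2228320} = - \frac{29407}{70871} - \frac{316692441}{81333680} = - \frac{24836089513871}{5764199235280}$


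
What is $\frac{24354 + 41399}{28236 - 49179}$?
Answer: $- \frac{65753}{20943} \approx -3.1396$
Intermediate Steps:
$\frac{24354 + 41399}{28236 - 49179} = \frac{65753}{-20943} = 65753 \left(- \frac{1}{20943}\right) = - \frac{65753}{20943}$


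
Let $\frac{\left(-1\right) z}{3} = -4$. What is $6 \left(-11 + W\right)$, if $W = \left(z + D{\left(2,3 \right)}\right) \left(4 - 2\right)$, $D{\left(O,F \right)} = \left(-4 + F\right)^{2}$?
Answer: $90$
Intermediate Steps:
$z = 12$ ($z = \left(-3\right) \left(-4\right) = 12$)
$W = 26$ ($W = \left(12 + \left(-4 + 3\right)^{2}\right) \left(4 - 2\right) = \left(12 + \left(-1\right)^{2}\right) 2 = \left(12 + 1\right) 2 = 13 \cdot 2 = 26$)
$6 \left(-11 + W\right) = 6 \left(-11 + 26\right) = 6 \cdot 15 = 90$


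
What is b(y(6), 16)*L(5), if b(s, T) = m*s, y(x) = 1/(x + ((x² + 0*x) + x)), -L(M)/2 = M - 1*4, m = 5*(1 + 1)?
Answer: -5/12 ≈ -0.41667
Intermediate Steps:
m = 10 (m = 5*2 = 10)
L(M) = 8 - 2*M (L(M) = -2*(M - 1*4) = -2*(M - 4) = -2*(-4 + M) = 8 - 2*M)
y(x) = 1/(x² + 2*x) (y(x) = 1/(x + ((x² + 0) + x)) = 1/(x + (x² + x)) = 1/(x + (x + x²)) = 1/(x² + 2*x))
b(s, T) = 10*s
b(y(6), 16)*L(5) = (10*(1/(6*(2 + 6))))*(8 - 2*5) = (10*((⅙)/8))*(8 - 10) = (10*((⅙)*(⅛)))*(-2) = (10*(1/48))*(-2) = (5/24)*(-2) = -5/12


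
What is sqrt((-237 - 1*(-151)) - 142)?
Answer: 2*I*sqrt(57) ≈ 15.1*I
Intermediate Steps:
sqrt((-237 - 1*(-151)) - 142) = sqrt((-237 + 151) - 142) = sqrt(-86 - 142) = sqrt(-228) = 2*I*sqrt(57)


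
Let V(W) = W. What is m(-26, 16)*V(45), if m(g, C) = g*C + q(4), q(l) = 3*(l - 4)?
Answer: -18720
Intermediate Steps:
q(l) = -12 + 3*l (q(l) = 3*(-4 + l) = -12 + 3*l)
m(g, C) = C*g (m(g, C) = g*C + (-12 + 3*4) = C*g + (-12 + 12) = C*g + 0 = C*g)
m(-26, 16)*V(45) = (16*(-26))*45 = -416*45 = -18720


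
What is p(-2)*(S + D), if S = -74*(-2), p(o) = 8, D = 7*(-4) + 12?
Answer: 1056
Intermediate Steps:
D = -16 (D = -28 + 12 = -16)
S = 148
p(-2)*(S + D) = 8*(148 - 16) = 8*132 = 1056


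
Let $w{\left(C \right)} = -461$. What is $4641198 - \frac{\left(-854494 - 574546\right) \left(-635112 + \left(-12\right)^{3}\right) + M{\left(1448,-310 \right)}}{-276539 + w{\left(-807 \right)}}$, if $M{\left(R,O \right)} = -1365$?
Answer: $\frac{439136335647}{55400} \approx 7.9266 \cdot 10^{6}$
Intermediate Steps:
$4641198 - \frac{\left(-854494 - 574546\right) \left(-635112 + \left(-12\right)^{3}\right) + M{\left(1448,-310 \right)}}{-276539 + w{\left(-807 \right)}} = 4641198 - \frac{\left(-854494 - 574546\right) \left(-635112 + \left(-12\right)^{3}\right) - 1365}{-276539 - 461} = 4641198 - \frac{- 1429040 \left(-635112 - 1728\right) - 1365}{-277000} = 4641198 - \left(\left(-1429040\right) \left(-636840\right) - 1365\right) \left(- \frac{1}{277000}\right) = 4641198 - \left(910069833600 - 1365\right) \left(- \frac{1}{277000}\right) = 4641198 - 910069832235 \left(- \frac{1}{277000}\right) = 4641198 - - \frac{182013966447}{55400} = 4641198 + \frac{182013966447}{55400} = \frac{439136335647}{55400}$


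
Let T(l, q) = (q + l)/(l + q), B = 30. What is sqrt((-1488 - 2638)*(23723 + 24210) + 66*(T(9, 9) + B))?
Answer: 2*I*sqrt(49442378) ≈ 14063.0*I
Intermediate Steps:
T(l, q) = 1 (T(l, q) = (l + q)/(l + q) = 1)
sqrt((-1488 - 2638)*(23723 + 24210) + 66*(T(9, 9) + B)) = sqrt((-1488 - 2638)*(23723 + 24210) + 66*(1 + 30)) = sqrt(-4126*47933 + 66*31) = sqrt(-197771558 + 2046) = sqrt(-197769512) = 2*I*sqrt(49442378)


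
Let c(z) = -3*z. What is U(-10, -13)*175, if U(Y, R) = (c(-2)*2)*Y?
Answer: -21000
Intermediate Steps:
U(Y, R) = 12*Y (U(Y, R) = (-3*(-2)*2)*Y = (6*2)*Y = 12*Y)
U(-10, -13)*175 = (12*(-10))*175 = -120*175 = -21000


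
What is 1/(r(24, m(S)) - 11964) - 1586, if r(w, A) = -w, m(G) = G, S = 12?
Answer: -19012969/11988 ≈ -1586.0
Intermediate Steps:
1/(r(24, m(S)) - 11964) - 1586 = 1/(-1*24 - 11964) - 1586 = 1/(-24 - 11964) - 1586 = 1/(-11988) - 1586 = -1/11988 - 1586 = -19012969/11988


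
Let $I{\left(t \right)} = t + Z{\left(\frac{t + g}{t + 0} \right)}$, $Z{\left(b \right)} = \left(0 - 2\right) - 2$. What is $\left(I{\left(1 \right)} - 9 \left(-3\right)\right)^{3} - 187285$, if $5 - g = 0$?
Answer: $-173461$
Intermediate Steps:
$g = 5$ ($g = 5 - 0 = 5 + 0 = 5$)
$Z{\left(b \right)} = -4$ ($Z{\left(b \right)} = -2 - 2 = -4$)
$I{\left(t \right)} = -4 + t$ ($I{\left(t \right)} = t - 4 = -4 + t$)
$\left(I{\left(1 \right)} - 9 \left(-3\right)\right)^{3} - 187285 = \left(\left(-4 + 1\right) - 9 \left(-3\right)\right)^{3} - 187285 = \left(-3 - -27\right)^{3} - 187285 = \left(-3 + 27\right)^{3} - 187285 = 24^{3} - 187285 = 13824 - 187285 = -173461$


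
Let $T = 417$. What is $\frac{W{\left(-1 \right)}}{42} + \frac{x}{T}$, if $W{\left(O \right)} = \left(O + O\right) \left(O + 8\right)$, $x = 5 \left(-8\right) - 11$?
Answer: $- \frac{190}{417} \approx -0.45564$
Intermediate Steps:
$x = -51$ ($x = -40 - 11 = -51$)
$W{\left(O \right)} = 2 O \left(8 + O\right)$
$\frac{W{\left(-1 \right)}}{42} + \frac{x}{T} = \frac{2 \left(-1\right) \left(8 - 1\right)}{42} - \frac{51}{417} = 2 \left(-1\right) 7 \cdot \frac{1}{42} - \frac{17}{139} = \left(-14\right) \frac{1}{42} - \frac{17}{139} = - \frac{1}{3} - \frac{17}{139} = - \frac{190}{417}$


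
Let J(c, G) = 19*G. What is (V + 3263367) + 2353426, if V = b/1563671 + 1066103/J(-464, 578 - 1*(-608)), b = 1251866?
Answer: 197913678358831559/35235762314 ≈ 5.6168e+6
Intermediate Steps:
V = 1695243892557/35235762314 (V = 1251866/1563671 + 1066103/((19*(578 - 1*(-608)))) = 1251866*(1/1563671) + 1066103/((19*(578 + 608))) = 1251866/1563671 + 1066103/((19*1186)) = 1251866/1563671 + 1066103/22534 = 1695243892557/35235762314 ≈ 48.111)
(V + 3263367) + 2353426 = (1695243892557/35235762314 + 3263367) + 2353426 = 114988919199243795/35235762314 + 2353426 = 197913678358831559/35235762314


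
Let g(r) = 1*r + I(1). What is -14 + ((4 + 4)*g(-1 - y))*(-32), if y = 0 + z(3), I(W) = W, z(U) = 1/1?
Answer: 242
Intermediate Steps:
z(U) = 1 (z(U) = 1*1 = 1)
y = 1 (y = 0 + 1 = 1)
g(r) = 1 + r (g(r) = 1*r + 1 = r + 1 = 1 + r)
-14 + ((4 + 4)*g(-1 - y))*(-32) = -14 + ((4 + 4)*(1 + (-1 - 1*1)))*(-32) = -14 + (8*(1 + (-1 - 1)))*(-32) = -14 + (8*(1 - 2))*(-32) = -14 + (8*(-1))*(-32) = -14 - 8*(-32) = -14 + 256 = 242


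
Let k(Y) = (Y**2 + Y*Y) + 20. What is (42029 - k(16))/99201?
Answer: 41497/99201 ≈ 0.41831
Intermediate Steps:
k(Y) = 20 + 2*Y**2 (k(Y) = (Y**2 + Y**2) + 20 = 2*Y**2 + 20 = 20 + 2*Y**2)
(42029 - k(16))/99201 = (42029 - (20 + 2*16**2))/99201 = (42029 - (20 + 2*256))*(1/99201) = (42029 - (20 + 512))*(1/99201) = (42029 - 1*532)*(1/99201) = (42029 - 532)*(1/99201) = 41497*(1/99201) = 41497/99201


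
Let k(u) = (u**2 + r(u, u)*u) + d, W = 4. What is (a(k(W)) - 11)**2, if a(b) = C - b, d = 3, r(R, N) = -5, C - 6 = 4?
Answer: 0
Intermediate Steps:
C = 10 (C = 6 + 4 = 10)
k(u) = 3 + u**2 - 5*u (k(u) = (u**2 - 5*u) + 3 = 3 + u**2 - 5*u)
a(b) = 10 - b
(a(k(W)) - 11)**2 = ((10 - (3 + 4**2 - 5*4)) - 11)**2 = ((10 - (3 + 16 - 20)) - 11)**2 = ((10 - 1*(-1)) - 11)**2 = ((10 + 1) - 11)**2 = (11 - 11)**2 = 0**2 = 0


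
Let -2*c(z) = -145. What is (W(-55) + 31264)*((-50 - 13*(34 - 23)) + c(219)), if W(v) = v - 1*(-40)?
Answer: -7531009/2 ≈ -3.7655e+6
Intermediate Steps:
c(z) = 145/2 (c(z) = -½*(-145) = 145/2)
W(v) = 40 + v (W(v) = v + 40 = 40 + v)
(W(-55) + 31264)*((-50 - 13*(34 - 23)) + c(219)) = ((40 - 55) + 31264)*((-50 - 13*(34 - 23)) + 145/2) = (-15 + 31264)*((-50 - 13*11) + 145/2) = 31249*((-50 - 143) + 145/2) = 31249*(-193 + 145/2) = 31249*(-241/2) = -7531009/2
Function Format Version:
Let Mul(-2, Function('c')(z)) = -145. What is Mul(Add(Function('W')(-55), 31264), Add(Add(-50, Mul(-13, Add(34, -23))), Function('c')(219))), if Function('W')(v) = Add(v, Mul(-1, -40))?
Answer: Rational(-7531009, 2) ≈ -3.7655e+6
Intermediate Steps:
Function('c')(z) = Rational(145, 2) (Function('c')(z) = Mul(Rational(-1, 2), -145) = Rational(145, 2))
Function('W')(v) = Add(40, v) (Function('W')(v) = Add(v, 40) = Add(40, v))
Mul(Add(Function('W')(-55), 31264), Add(Add(-50, Mul(-13, Add(34, -23))), Function('c')(219))) = Mul(Add(Add(40, -55), 31264), Add(Add(-50, Mul(-13, Add(34, -23))), Rational(145, 2))) = Mul(Add(-15, 31264), Add(Add(-50, Mul(-13, 11)), Rational(145, 2))) = Mul(31249, Add(Add(-50, -143), Rational(145, 2))) = Mul(31249, Add(-193, Rational(145, 2))) = Mul(31249, Rational(-241, 2)) = Rational(-7531009, 2)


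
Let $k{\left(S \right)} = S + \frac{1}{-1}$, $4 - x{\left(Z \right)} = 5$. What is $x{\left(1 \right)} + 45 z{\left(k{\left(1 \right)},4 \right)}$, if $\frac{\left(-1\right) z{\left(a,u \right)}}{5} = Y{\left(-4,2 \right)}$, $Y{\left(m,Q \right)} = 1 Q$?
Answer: $-451$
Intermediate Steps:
$x{\left(Z \right)} = -1$ ($x{\left(Z \right)} = 4 - 5 = -1$)
$k{\left(S \right)} = -1 + S$ ($k{\left(S \right)} = S - 1 = -1 + S$)
$Y{\left(m,Q \right)} = Q$
$z{\left(a,u \right)} = -10$ ($z{\left(a,u \right)} = \left(-5\right) 2 = -10$)
$x{\left(1 \right)} + 45 z{\left(k{\left(1 \right)},4 \right)} = -1 + 45 \left(-10\right) = -1 - 450 = -451$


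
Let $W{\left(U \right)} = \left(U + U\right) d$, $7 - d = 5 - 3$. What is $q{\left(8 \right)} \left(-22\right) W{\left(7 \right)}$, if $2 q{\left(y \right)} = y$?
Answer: $-6160$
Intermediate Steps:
$q{\left(y \right)} = \frac{y}{2}$
$d = 5$ ($d = 7 - \left(5 - 3\right) = 7 - 2 = 5$)
$W{\left(U \right)} = 10 U$ ($W{\left(U \right)} = \left(U + U\right) 5 = 2 U 5 = 10 U$)
$q{\left(8 \right)} \left(-22\right) W{\left(7 \right)} = \frac{1}{2} \cdot 8 \left(-22\right) 10 \cdot 7 = 4 \left(-22\right) 70 = \left(-88\right) 70 = -6160$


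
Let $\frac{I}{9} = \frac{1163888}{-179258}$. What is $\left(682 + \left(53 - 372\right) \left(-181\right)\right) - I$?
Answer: $\frac{5241453305}{89629} \approx 58479.0$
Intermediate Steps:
$I = - \frac{5237496}{89629}$ ($I = 9 \frac{1163888}{-179258} = 9 \cdot 1163888 \left(- \frac{1}{179258}\right) = 9 \left(- \frac{581944}{89629}\right) = - \frac{5237496}{89629} \approx -58.435$)
$\left(682 + \left(53 - 372\right) \left(-181\right)\right) - I = \left(682 + \left(53 - 372\right) \left(-181\right)\right) - - \frac{5237496}{89629} = \left(682 + \left(53 - 372\right) \left(-181\right)\right) + \frac{5237496}{89629} = \left(682 - -57739\right) + \frac{5237496}{89629} = \left(682 + 57739\right) + \frac{5237496}{89629} = 58421 + \frac{5237496}{89629} = \frac{5241453305}{89629}$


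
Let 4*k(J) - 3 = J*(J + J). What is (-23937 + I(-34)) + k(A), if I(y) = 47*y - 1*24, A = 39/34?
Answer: -59089153/2312 ≈ -25558.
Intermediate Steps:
A = 39/34 (A = 39*(1/34) = 39/34 ≈ 1.1471)
k(J) = ¾ + J²/2 (k(J) = ¾ + (J*(J + J))/4 = ¾ + (J*(2*J))/4 = ¾ + (2*J²)/4 = ¾ + J²/2)
I(y) = -24 + 47*y (I(y) = 47*y - 24 = -24 + 47*y)
(-23937 + I(-34)) + k(A) = (-23937 + (-24 + 47*(-34))) + (¾ + (39/34)²/2) = (-23937 + (-24 - 1598)) + (¾ + (½)*(1521/1156)) = (-23937 - 1622) + (¾ + 1521/2312) = -25559 + 3255/2312 = -59089153/2312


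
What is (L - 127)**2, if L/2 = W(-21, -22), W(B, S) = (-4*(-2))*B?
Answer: 214369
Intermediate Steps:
W(B, S) = 8*B
L = -336 (L = 2*(8*(-21)) = 2*(-168) = -336)
(L - 127)**2 = (-336 - 127)**2 = (-463)**2 = 214369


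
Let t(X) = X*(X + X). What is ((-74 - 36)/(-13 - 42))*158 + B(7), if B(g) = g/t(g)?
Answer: 4425/14 ≈ 316.07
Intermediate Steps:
t(X) = 2*X**2 (t(X) = X*(2*X) = 2*X**2)
B(g) = 1/(2*g) (B(g) = g/((2*g**2)) = g*(1/(2*g**2)) = 1/(2*g))
((-74 - 36)/(-13 - 42))*158 + B(7) = ((-74 - 36)/(-13 - 42))*158 + (1/2)/7 = -110/(-55)*158 + (1/2)*(1/7) = -110*(-1/55)*158 + 1/14 = 2*158 + 1/14 = 316 + 1/14 = 4425/14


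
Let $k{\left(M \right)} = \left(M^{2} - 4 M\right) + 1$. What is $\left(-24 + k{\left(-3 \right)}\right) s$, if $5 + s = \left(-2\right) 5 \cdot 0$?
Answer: $10$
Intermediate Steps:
$k{\left(M \right)} = 1 + M^{2} - 4 M$
$s = -5$ ($s = -5 + \left(-2\right) 5 \cdot 0 = -5 - 0 = -5 + 0 = -5$)
$\left(-24 + k{\left(-3 \right)}\right) s = \left(-24 + \left(1 + \left(-3\right)^{2} - -12\right)\right) \left(-5\right) = \left(-24 + \left(1 + 9 + 12\right)\right) \left(-5\right) = \left(-24 + 22\right) \left(-5\right) = \left(-2\right) \left(-5\right) = 10$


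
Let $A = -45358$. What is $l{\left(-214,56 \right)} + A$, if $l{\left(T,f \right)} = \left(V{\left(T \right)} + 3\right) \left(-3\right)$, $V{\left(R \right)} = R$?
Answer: $-44725$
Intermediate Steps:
$l{\left(T,f \right)} = -9 - 3 T$ ($l{\left(T,f \right)} = \left(T + 3\right) \left(-3\right) = \left(3 + T\right) \left(-3\right) = -9 - 3 T$)
$l{\left(-214,56 \right)} + A = \left(-9 - -642\right) - 45358 = \left(-9 + 642\right) - 45358 = 633 - 45358 = -44725$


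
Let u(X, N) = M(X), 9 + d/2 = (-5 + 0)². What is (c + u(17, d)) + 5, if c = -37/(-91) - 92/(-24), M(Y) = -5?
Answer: 2315/546 ≈ 4.2399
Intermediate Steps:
d = 32 (d = -18 + 2*(-5 + 0)² = -18 + 2*(-5)² = -18 + 2*25 = -18 + 50 = 32)
c = 2315/546 (c = -37*(-1/91) - 92*(-1/24) = 37/91 + 23/6 = 2315/546 ≈ 4.2399)
u(X, N) = -5
(c + u(17, d)) + 5 = (2315/546 - 5) + 5 = -415/546 + 5 = 2315/546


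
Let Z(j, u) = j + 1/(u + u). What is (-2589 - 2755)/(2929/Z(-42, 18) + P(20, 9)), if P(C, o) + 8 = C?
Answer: 504674/5457 ≈ 92.482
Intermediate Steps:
P(C, o) = -8 + C
Z(j, u) = j + 1/(2*u)
(-2589 - 2755)/(2929/Z(-42, 18) + P(20, 9)) = (-2589 - 2755)/(2929/(-42 + (½)/18) + (-8 + 20)) = -5344/(2929/(-42 + (½)*(1/18)) + 12) = -5344/(2929/(-42 + 1/36) + 12) = -5344/(2929/(-1511/36) + 12) = -5344/(2929*(-36/1511) + 12) = -5344/(-105444/1511 + 12) = -5344/(-87312/1511) = -5344*(-1511/87312) = 504674/5457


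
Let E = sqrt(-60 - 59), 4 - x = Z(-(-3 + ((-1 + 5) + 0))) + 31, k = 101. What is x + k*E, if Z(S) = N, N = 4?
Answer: -31 + 101*I*sqrt(119) ≈ -31.0 + 1101.8*I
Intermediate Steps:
Z(S) = 4
x = -31 (x = 4 - (4 + 31) = 4 - 1*35 = 4 - 35 = -31)
E = I*sqrt(119) (E = sqrt(-119) = I*sqrt(119) ≈ 10.909*I)
x + k*E = -31 + 101*(I*sqrt(119)) = -31 + 101*I*sqrt(119)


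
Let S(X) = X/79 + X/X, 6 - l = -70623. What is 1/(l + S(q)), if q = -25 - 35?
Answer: 79/5579710 ≈ 1.4158e-5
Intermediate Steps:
l = 70629 (l = 6 - 1*(-70623) = 6 + 70623 = 70629)
q = -60
S(X) = 1 + X/79 (S(X) = X*(1/79) + 1 = X/79 + 1 = 1 + X/79)
1/(l + S(q)) = 1/(70629 + (1 + (1/79)*(-60))) = 1/(70629 + (1 - 60/79)) = 1/(70629 + 19/79) = 1/(5579710/79) = 79/5579710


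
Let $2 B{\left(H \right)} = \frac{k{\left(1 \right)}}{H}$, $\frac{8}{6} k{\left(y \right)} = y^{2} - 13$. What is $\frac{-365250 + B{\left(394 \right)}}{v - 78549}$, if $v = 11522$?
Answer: $\frac{287817009}{52817276} \approx 5.4493$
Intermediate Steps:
$k{\left(y \right)} = - \frac{39}{4} + \frac{3 y^{2}}{4}$ ($k{\left(y \right)} = \frac{3 \left(y^{2} - 13\right)}{4} = \frac{3 \left(-13 + y^{2}\right)}{4} = - \frac{39}{4} + \frac{3 y^{2}}{4}$)
$B{\left(H \right)} = - \frac{9}{2 H}$ ($B{\left(H \right)} = \frac{\left(- \frac{39}{4} + \frac{3 \cdot 1^{2}}{4}\right) \frac{1}{H}}{2} = \frac{\left(- \frac{39}{4} + \frac{3}{4} \cdot 1\right) \frac{1}{H}}{2} = \frac{\left(- \frac{39}{4} + \frac{3}{4}\right) \frac{1}{H}}{2} = \frac{\left(-9\right) \frac{1}{H}}{2} = - \frac{9}{2 H}$)
$\frac{-365250 + B{\left(394 \right)}}{v - 78549} = \frac{-365250 - \frac{9}{2 \cdot 394}}{11522 - 78549} = \frac{-365250 - \frac{9}{788}}{-67027} = \left(-365250 - \frac{9}{788}\right) \left(- \frac{1}{67027}\right) = \left(- \frac{287817009}{788}\right) \left(- \frac{1}{67027}\right) = \frac{287817009}{52817276}$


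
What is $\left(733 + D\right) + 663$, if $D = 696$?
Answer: $2092$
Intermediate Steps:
$\left(733 + D\right) + 663 = \left(733 + 696\right) + 663 = 1429 + 663 = 2092$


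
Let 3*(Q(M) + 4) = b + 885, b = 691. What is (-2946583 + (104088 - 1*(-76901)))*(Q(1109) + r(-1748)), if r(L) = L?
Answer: 10177385920/3 ≈ 3.3925e+9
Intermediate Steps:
Q(M) = 1564/3 (Q(M) = -4 + (691 + 885)/3 = -4 + (1/3)*1576 = -4 + 1576/3 = 1564/3)
(-2946583 + (104088 - 1*(-76901)))*(Q(1109) + r(-1748)) = (-2946583 + (104088 - 1*(-76901)))*(1564/3 - 1748) = (-2946583 + (104088 + 76901))*(-3680/3) = (-2946583 + 180989)*(-3680/3) = -2765594*(-3680/3) = 10177385920/3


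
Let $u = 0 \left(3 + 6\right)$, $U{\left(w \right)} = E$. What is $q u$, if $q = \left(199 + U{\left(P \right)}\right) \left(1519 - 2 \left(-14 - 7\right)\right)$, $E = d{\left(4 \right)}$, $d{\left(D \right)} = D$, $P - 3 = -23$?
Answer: $0$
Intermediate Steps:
$P = -20$ ($P = 3 - 23 = -20$)
$E = 4$
$U{\left(w \right)} = 4$
$q = 316883$ ($q = \left(199 + 4\right) \left(1519 - 2 \left(-14 - 7\right)\right) = 203 \left(1519 - -42\right) = 203 \left(1519 + 42\right) = 203 \cdot 1561 = 316883$)
$u = 0$ ($u = 0 \cdot 9 = 0$)
$q u = 316883 \cdot 0 = 0$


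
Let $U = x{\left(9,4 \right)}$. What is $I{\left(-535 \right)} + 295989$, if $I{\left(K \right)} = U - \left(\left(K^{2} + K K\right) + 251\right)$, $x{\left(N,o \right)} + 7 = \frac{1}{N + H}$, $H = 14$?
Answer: $- \frac{6364536}{23} \approx -2.7672 \cdot 10^{5}$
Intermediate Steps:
$x{\left(N,o \right)} = -7 + \frac{1}{14 + N}$ ($x{\left(N,o \right)} = -7 + \frac{1}{N + 14} = -7 + \frac{1}{14 + N}$)
$U = - \frac{160}{23}$ ($U = \frac{-97 - 63}{14 + 9} = \frac{-97 - 63}{23} = \frac{1}{23} \left(-160\right) = - \frac{160}{23} \approx -6.9565$)
$I{\left(K \right)} = - \frac{5933}{23} - 2 K^{2}$ ($I{\left(K \right)} = - \frac{160}{23} - \left(\left(K^{2} + K K\right) + 251\right) = - \frac{160}{23} - \left(\left(K^{2} + K^{2}\right) + 251\right) = - \frac{160}{23} - \left(2 K^{2} + 251\right) = - \frac{160}{23} - \left(251 + 2 K^{2}\right) = - \frac{5933}{23} - 2 K^{2}$)
$I{\left(-535 \right)} + 295989 = \left(- \frac{5933}{23} - 2 \left(-535\right)^{2}\right) + 295989 = \left(- \frac{5933}{23} - 572450\right) + 295989 = - \frac{13172283}{23} + 295989 = - \frac{6364536}{23}$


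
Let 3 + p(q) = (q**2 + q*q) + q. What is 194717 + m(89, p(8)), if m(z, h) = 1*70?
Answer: 194787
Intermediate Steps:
p(q) = -3 + q + 2*q**2 (p(q) = -3 + ((q**2 + q*q) + q) = -3 + ((q**2 + q**2) + q) = -3 + (2*q**2 + q) = -3 + (q + 2*q**2) = -3 + q + 2*q**2)
m(z, h) = 70
194717 + m(89, p(8)) = 194717 + 70 = 194787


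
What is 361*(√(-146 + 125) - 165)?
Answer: -59565 + 361*I*√21 ≈ -59565.0 + 1654.3*I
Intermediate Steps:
361*(√(-146 + 125) - 165) = 361*(√(-21) - 165) = 361*(I*√21 - 165) = 361*(-165 + I*√21) = -59565 + 361*I*√21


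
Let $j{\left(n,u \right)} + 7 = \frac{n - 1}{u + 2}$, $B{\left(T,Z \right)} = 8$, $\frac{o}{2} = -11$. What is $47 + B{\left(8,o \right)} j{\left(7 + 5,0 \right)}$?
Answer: $35$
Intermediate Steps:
$o = -22$ ($o = 2 \left(-11\right) = -22$)
$j{\left(n,u \right)} = -7 + \frac{-1 + n}{2 + u}$ ($j{\left(n,u \right)} = -7 + \frac{n - 1}{u + 2} = -7 + \frac{-1 + n}{2 + u}$)
$47 + B{\left(8,o \right)} j{\left(7 + 5,0 \right)} = 47 + 8 \frac{-15 + \left(7 + 5\right) - 0}{2 + 0} = 47 + 8 \frac{-15 + 12 + 0}{2} = 47 + 8 \cdot \frac{1}{2} \left(-3\right) = 47 + 8 \left(- \frac{3}{2}\right) = 47 - 12 = 35$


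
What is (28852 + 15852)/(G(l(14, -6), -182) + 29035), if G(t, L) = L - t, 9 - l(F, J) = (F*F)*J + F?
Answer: 22352/13841 ≈ 1.6149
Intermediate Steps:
l(F, J) = 9 - F - J*F² (l(F, J) = 9 - ((F*F)*J + F) = 9 - (F²*J + F) = 9 - (J*F² + F) = 9 - (F + J*F²) = 9 + (-F - J*F²) = 9 - F - J*F²)
(28852 + 15852)/(G(l(14, -6), -182) + 29035) = (28852 + 15852)/((-182 - (9 - 1*14 - 1*(-6)*14²)) + 29035) = 44704/((-182 - (9 - 14 - 1*(-6)*196)) + 29035) = 44704/((-182 - (9 - 14 + 1176)) + 29035) = 44704/((-182 - 1*1171) + 29035) = 44704/((-182 - 1171) + 29035) = 44704/(-1353 + 29035) = 44704/27682 = 44704*(1/27682) = 22352/13841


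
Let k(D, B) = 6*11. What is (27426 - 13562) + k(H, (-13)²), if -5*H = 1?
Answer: 13930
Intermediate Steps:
H = -⅕ (H = -⅕*1 = -⅕ ≈ -0.20000)
k(D, B) = 66
(27426 - 13562) + k(H, (-13)²) = (27426 - 13562) + 66 = 13864 + 66 = 13930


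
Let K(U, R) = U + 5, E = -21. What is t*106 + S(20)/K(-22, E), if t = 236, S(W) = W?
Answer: 425252/17 ≈ 25015.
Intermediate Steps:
K(U, R) = 5 + U
t*106 + S(20)/K(-22, E) = 236*106 + 20/(5 - 22) = 25016 + 20/(-17) = 25016 + 20*(-1/17) = 25016 - 20/17 = 425252/17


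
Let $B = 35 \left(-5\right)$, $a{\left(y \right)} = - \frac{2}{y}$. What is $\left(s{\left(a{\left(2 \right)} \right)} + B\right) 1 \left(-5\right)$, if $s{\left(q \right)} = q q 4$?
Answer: $855$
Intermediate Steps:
$B = -175$
$s{\left(q \right)} = 4 q^{2}$ ($s{\left(q \right)} = q^{2} \cdot 4 = 4 q^{2}$)
$\left(s{\left(a{\left(2 \right)} \right)} + B\right) 1 \left(-5\right) = \left(4 \left(- \frac{2}{2}\right)^{2} - 175\right) 1 \left(-5\right) = \left(4 \left(\left(-2\right) \frac{1}{2}\right)^{2} - 175\right) \left(-5\right) = \left(4 \left(-1\right)^{2} - 175\right) \left(-5\right) = \left(4 \cdot 1 - 175\right) \left(-5\right) = \left(4 - 175\right) \left(-5\right) = \left(-171\right) \left(-5\right) = 855$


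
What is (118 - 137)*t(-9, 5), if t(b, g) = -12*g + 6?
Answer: 1026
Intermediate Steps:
t(b, g) = 6 - 12*g
(118 - 137)*t(-9, 5) = (118 - 137)*(6 - 12*5) = -19*(6 - 60) = -19*(-54) = 1026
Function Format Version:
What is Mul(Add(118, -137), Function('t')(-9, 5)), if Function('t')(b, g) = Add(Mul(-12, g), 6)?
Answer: 1026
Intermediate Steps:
Function('t')(b, g) = Add(6, Mul(-12, g))
Mul(Add(118, -137), Function('t')(-9, 5)) = Mul(Add(118, -137), Add(6, Mul(-12, 5))) = Mul(-19, Add(6, -60)) = Mul(-19, -54) = 1026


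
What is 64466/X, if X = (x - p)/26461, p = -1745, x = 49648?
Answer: 1705834826/51393 ≈ 33192.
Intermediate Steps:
X = 51393/26461 (X = (49648 - 1*(-1745))/26461 = (49648 + 1745)*(1/26461) = 51393*(1/26461) = 51393/26461 ≈ 1.9422)
64466/X = 64466/(51393/26461) = 64466*(26461/51393) = 1705834826/51393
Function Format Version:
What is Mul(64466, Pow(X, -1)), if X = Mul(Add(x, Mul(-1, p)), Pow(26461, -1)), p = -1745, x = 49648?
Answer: Rational(1705834826, 51393) ≈ 33192.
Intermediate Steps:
X = Rational(51393, 26461) (X = Mul(Add(49648, Mul(-1, -1745)), Pow(26461, -1)) = Mul(Add(49648, 1745), Rational(1, 26461)) = Mul(51393, Rational(1, 26461)) = Rational(51393, 26461) ≈ 1.9422)
Mul(64466, Pow(X, -1)) = Mul(64466, Pow(Rational(51393, 26461), -1)) = Mul(64466, Rational(26461, 51393)) = Rational(1705834826, 51393)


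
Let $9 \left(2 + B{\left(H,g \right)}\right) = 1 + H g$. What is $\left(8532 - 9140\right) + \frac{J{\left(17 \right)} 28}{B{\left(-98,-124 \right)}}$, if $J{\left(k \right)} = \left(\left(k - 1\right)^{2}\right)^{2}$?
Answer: $\frac{3045664}{4045} \approx 752.95$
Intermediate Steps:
$J{\left(k \right)} = \left(-1 + k\right)^{4}$ ($J{\left(k \right)} = \left(\left(-1 + k\right)^{2}\right)^{2} = \left(-1 + k\right)^{4}$)
$B{\left(H,g \right)} = - \frac{17}{9} + \frac{H g}{9}$ ($B{\left(H,g \right)} = -2 + \frac{1 + H g}{9} = -2 + \left(\frac{1}{9} + \frac{H g}{9}\right) = - \frac{17}{9} + \frac{H g}{9}$)
$\left(8532 - 9140\right) + \frac{J{\left(17 \right)} 28}{B{\left(-98,-124 \right)}} = \left(8532 - 9140\right) + \frac{\left(-1 + 17\right)^{4} \cdot 28}{- \frac{17}{9} + \frac{1}{9} \left(-98\right) \left(-124\right)} = -608 + \frac{16^{4} \cdot 28}{- \frac{17}{9} + \frac{12152}{9}} = -608 + \frac{65536 \cdot 28}{\frac{4045}{3}} = -608 + 1835008 \cdot \frac{3}{4045} = -608 + \frac{5505024}{4045} = \frac{3045664}{4045}$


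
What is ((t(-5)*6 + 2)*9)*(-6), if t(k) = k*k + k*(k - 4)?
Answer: -22788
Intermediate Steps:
t(k) = k**2 + k*(-4 + k)
((t(-5)*6 + 2)*9)*(-6) = (((2*(-5)*(-2 - 5))*6 + 2)*9)*(-6) = (((2*(-5)*(-7))*6 + 2)*9)*(-6) = ((70*6 + 2)*9)*(-6) = ((420 + 2)*9)*(-6) = (422*9)*(-6) = 3798*(-6) = -22788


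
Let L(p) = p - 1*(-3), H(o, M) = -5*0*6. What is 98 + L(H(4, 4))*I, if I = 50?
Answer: 248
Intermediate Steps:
H(o, M) = 0 (H(o, M) = 0*6 = 0)
L(p) = 3 + p (L(p) = p + 3 = 3 + p)
98 + L(H(4, 4))*I = 98 + (3 + 0)*50 = 98 + 3*50 = 98 + 150 = 248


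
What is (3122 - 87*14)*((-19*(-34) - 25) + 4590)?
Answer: 9921744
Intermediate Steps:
(3122 - 87*14)*((-19*(-34) - 25) + 4590) = (3122 - 1218)*((646 - 25) + 4590) = 1904*(621 + 4590) = 1904*5211 = 9921744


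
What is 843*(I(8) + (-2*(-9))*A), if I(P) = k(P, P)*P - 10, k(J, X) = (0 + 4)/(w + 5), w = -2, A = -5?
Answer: -75308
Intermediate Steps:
k(J, X) = 4/3 (k(J, X) = (0 + 4)/(-2 + 5) = 4/3)
I(P) = -10 + 4*P/3 (I(P) = 4*P/3 - 10 = -10 + 4*P/3)
843*(I(8) + (-2*(-9))*A) = 843*((-10 + (4/3)*8) - 2*(-9)*(-5)) = 843*((-10 + 32/3) + 18*(-5)) = 843*(⅔ - 90) = 843*(-268/3) = -75308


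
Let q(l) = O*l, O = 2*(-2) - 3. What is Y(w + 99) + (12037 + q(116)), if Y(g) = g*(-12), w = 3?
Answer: 10001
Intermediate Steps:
O = -7 (O = -4 - 3 = -7)
q(l) = -7*l
Y(g) = -12*g
Y(w + 99) + (12037 + q(116)) = -12*(3 + 99) + (12037 - 7*116) = -12*102 + (12037 - 812) = -1224 + 11225 = 10001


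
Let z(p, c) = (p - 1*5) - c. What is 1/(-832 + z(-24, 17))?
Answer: -1/878 ≈ -0.0011390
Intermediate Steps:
z(p, c) = -5 + p - c (z(p, c) = (p - 5) - c = (-5 + p) - c = -5 + p - c)
1/(-832 + z(-24, 17)) = 1/(-832 + (-5 - 24 - 1*17)) = 1/(-832 + (-5 - 24 - 17)) = 1/(-832 - 46) = 1/(-878) = -1/878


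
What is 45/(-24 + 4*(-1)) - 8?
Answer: -269/28 ≈ -9.6071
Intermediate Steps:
45/(-24 + 4*(-1)) - 8 = 45/(-24 - 4) - 8 = 45/(-28) - 8 = -1/28*45 - 8 = -45/28 - 8 = -269/28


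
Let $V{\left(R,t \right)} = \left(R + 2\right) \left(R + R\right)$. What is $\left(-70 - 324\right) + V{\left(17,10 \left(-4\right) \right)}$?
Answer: $252$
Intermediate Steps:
$V{\left(R,t \right)} = 2 R \left(2 + R\right)$ ($V{\left(R,t \right)} = \left(2 + R\right) 2 R = 2 R \left(2 + R\right)$)
$\left(-70 - 324\right) + V{\left(17,10 \left(-4\right) \right)} = \left(-70 - 324\right) + 2 \cdot 17 \left(2 + 17\right) = -394 + 2 \cdot 17 \cdot 19 = -394 + 646 = 252$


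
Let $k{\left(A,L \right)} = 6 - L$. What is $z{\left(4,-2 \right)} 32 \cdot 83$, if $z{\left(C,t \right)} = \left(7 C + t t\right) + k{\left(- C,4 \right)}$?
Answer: $90304$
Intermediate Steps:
$z{\left(C,t \right)} = 2 + t^{2} + 7 C$ ($z{\left(C,t \right)} = \left(7 C + t t\right) + \left(6 - 4\right) = \left(7 C + t^{2}\right) + \left(6 - 4\right) = \left(t^{2} + 7 C\right) + 2 = 2 + t^{2} + 7 C$)
$z{\left(4,-2 \right)} 32 \cdot 83 = \left(2 + \left(-2\right)^{2} + 7 \cdot 4\right) 32 \cdot 83 = \left(2 + 4 + 28\right) 32 \cdot 83 = 34 \cdot 32 \cdot 83 = 1088 \cdot 83 = 90304$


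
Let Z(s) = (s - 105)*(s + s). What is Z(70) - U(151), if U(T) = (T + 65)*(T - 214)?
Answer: 8708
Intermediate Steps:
U(T) = (-214 + T)*(65 + T) (U(T) = (65 + T)*(-214 + T) = (-214 + T)*(65 + T))
Z(s) = 2*s*(-105 + s) (Z(s) = (-105 + s)*(2*s) = 2*s*(-105 + s))
Z(70) - U(151) = 2*70*(-105 + 70) - (-13910 + 151² - 149*151) = 2*70*(-35) - (-13910 + 22801 - 22499) = -4900 - 1*(-13608) = -4900 + 13608 = 8708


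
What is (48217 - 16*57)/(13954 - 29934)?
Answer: -9461/3196 ≈ -2.9603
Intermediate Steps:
(48217 - 16*57)/(13954 - 29934) = (48217 - 912)/(-15980) = 47305*(-1/15980) = -9461/3196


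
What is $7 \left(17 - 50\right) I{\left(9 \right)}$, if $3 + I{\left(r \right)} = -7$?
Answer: $2310$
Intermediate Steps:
$I{\left(r \right)} = -10$ ($I{\left(r \right)} = -3 - 7 = -10$)
$7 \left(17 - 50\right) I{\left(9 \right)} = 7 \left(17 - 50\right) \left(-10\right) = 7 \left(-33\right) \left(-10\right) = \left(-231\right) \left(-10\right) = 2310$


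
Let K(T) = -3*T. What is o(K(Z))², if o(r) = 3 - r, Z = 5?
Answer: 324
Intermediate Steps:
o(K(Z))² = (3 - (-3)*5)² = (3 - 1*(-15))² = (3 + 15)² = 18² = 324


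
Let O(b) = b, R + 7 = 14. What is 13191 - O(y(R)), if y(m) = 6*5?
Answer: 13161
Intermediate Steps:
R = 7 (R = -7 + 14 = 7)
y(m) = 30
13191 - O(y(R)) = 13191 - 1*30 = 13191 - 30 = 13161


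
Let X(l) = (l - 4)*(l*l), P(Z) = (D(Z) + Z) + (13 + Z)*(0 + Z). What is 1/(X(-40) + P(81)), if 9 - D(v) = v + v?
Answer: -1/62858 ≈ -1.5909e-5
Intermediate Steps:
D(v) = 9 - 2*v (D(v) = 9 - (v + v) = 9 - 2*v)
P(Z) = 9 - Z + Z*(13 + Z) (P(Z) = ((9 - 2*Z) + Z) + (13 + Z)*(0 + Z) = (9 - Z) + (13 + Z)*Z = (9 - Z) + Z*(13 + Z) = 9 - Z + Z*(13 + Z))
X(l) = l²*(-4 + l) (X(l) = (-4 + l)*l² = l²*(-4 + l))
1/(X(-40) + P(81)) = 1/((-40)²*(-4 - 40) + (9 + 81² + 12*81)) = 1/(1600*(-44) + (9 + 6561 + 972)) = 1/(-70400 + 7542) = 1/(-62858) = -1/62858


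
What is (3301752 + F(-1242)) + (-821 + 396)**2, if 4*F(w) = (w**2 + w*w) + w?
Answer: 8506697/2 ≈ 4.2534e+6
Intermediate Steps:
F(w) = w**2/2 + w/4 (F(w) = ((w**2 + w*w) + w)/4 = ((w**2 + w**2) + w)/4 = (2*w**2 + w)/4 = (w + 2*w**2)/4 = w**2/2 + w/4)
(3301752 + F(-1242)) + (-821 + 396)**2 = (3301752 + (1/4)*(-1242)*(1 + 2*(-1242))) + (-821 + 396)**2 = (3301752 + (1/4)*(-1242)*(1 - 2484)) + (-425)**2 = (3301752 + (1/4)*(-1242)*(-2483)) + 180625 = (3301752 + 1541943/2) + 180625 = 8145447/2 + 180625 = 8506697/2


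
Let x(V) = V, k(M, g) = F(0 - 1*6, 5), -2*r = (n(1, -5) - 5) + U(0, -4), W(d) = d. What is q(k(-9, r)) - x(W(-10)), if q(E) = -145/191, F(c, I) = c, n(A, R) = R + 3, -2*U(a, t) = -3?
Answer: 1765/191 ≈ 9.2408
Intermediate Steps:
U(a, t) = 3/2 (U(a, t) = -½*(-3) = 3/2)
n(A, R) = 3 + R
r = 11/4 (r = -(((3 - 5) - 5) + 3/2)/2 = -((-2 - 5) + 3/2)/2 = -(-7 + 3/2)/2 = -½*(-11/2) = 11/4 ≈ 2.7500)
k(M, g) = -6 (k(M, g) = 0 - 1*6 = 0 - 6 = -6)
q(E) = -145/191 (q(E) = -145*1/191 = -145/191)
q(k(-9, r)) - x(W(-10)) = -145/191 - 1*(-10) = -145/191 + 10 = 1765/191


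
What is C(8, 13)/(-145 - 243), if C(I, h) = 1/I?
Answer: -1/3104 ≈ -0.00032216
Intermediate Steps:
C(8, 13)/(-145 - 243) = 1/(8*(-145 - 243)) = (1/8)/(-388) = (1/8)*(-1/388) = -1/3104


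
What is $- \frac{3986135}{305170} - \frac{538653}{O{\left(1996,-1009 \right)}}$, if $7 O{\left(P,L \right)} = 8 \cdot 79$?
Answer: $- \frac{115318438939}{19286744} \approx -5979.2$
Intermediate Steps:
$O{\left(P,L \right)} = \frac{632}{7}$ ($O{\left(P,L \right)} = \frac{8 \cdot 79}{7} = \frac{1}{7} \cdot 632 = \frac{632}{7}$)
$- \frac{3986135}{305170} - \frac{538653}{O{\left(1996,-1009 \right)}} = - \frac{3986135}{305170} - \frac{538653}{\frac{632}{7}} = \left(-3986135\right) \frac{1}{305170} - \frac{3770571}{632} = - \frac{797227}{61034} - \frac{3770571}{632} = - \frac{115318438939}{19286744}$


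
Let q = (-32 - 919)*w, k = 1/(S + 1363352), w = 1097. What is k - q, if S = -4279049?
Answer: 3041792148158/2915697 ≈ 1.0432e+6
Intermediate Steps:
k = -1/2915697 (k = 1/(-4279049 + 1363352) = 1/(-2915697) = -1/2915697 ≈ -3.4297e-7)
q = -1043247 (q = (-32 - 919)*1097 = -951*1097 = -1043247)
k - q = -1/2915697 - 1*(-1043247) = -1/2915697 + 1043247 = 3041792148158/2915697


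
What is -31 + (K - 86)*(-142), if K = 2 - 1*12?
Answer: 13601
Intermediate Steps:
K = -10 (K = 2 - 12 = -10)
-31 + (K - 86)*(-142) = -31 + (-10 - 86)*(-142) = -31 - 96*(-142) = -31 + 13632 = 13601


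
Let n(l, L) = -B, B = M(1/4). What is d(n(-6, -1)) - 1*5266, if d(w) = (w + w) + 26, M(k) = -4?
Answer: -5232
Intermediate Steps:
B = -4
n(l, L) = 4 (n(l, L) = -1*(-4) = 4)
d(w) = 26 + 2*w (d(w) = 2*w + 26 = 26 + 2*w)
d(n(-6, -1)) - 1*5266 = (26 + 2*4) - 1*5266 = (26 + 8) - 5266 = 34 - 5266 = -5232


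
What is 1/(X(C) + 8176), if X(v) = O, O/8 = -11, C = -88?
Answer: 1/8088 ≈ 0.00012364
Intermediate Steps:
O = -88 (O = 8*(-11) = -88)
X(v) = -88
1/(X(C) + 8176) = 1/(-88 + 8176) = 1/8088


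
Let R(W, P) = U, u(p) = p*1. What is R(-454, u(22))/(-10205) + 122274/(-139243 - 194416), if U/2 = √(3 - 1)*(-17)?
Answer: -122274/333659 + 34*√2/10205 ≈ -0.36175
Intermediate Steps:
u(p) = p
U = -34*√2 (U = 2*(√(3 - 1)*(-17)) = 2*(√2*(-17)) = 2*(-17*√2) = -34*√2 ≈ -48.083)
R(W, P) = -34*√2
R(-454, u(22))/(-10205) + 122274/(-139243 - 194416) = -34*√2/(-10205) + 122274/(-139243 - 194416) = -34*√2*(-1/10205) + 122274/(-333659) = 34*√2/10205 + 122274*(-1/333659) = 34*√2/10205 - 122274/333659 = -122274/333659 + 34*√2/10205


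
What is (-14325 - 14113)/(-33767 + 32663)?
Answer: 14219/552 ≈ 25.759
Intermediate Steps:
(-14325 - 14113)/(-33767 + 32663) = -28438/(-1104) = -28438*(-1/1104) = 14219/552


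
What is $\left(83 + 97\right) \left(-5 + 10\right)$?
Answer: $900$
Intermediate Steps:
$\left(83 + 97\right) \left(-5 + 10\right) = 180 \cdot 5 = 900$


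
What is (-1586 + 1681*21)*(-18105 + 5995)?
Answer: -408288650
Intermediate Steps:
(-1586 + 1681*21)*(-18105 + 5995) = (-1586 + 35301)*(-12110) = 33715*(-12110) = -408288650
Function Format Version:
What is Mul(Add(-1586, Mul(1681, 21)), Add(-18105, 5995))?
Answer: -408288650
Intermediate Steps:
Mul(Add(-1586, Mul(1681, 21)), Add(-18105, 5995)) = Mul(Add(-1586, 35301), -12110) = Mul(33715, -12110) = -408288650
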